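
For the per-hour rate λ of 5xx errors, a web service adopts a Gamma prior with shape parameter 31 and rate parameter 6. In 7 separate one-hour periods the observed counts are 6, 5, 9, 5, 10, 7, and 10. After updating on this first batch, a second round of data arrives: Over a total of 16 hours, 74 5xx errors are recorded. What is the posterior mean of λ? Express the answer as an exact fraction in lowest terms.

Total count: 6 + 5 + 9 + 5 + 10 + 7 + 10 = 52.
Total exposure: 7 hours.
After the first batch: Gamma(31 + 52, 6 + 7) = Gamma(83, 13).
Total count 74 over total exposure 16 hours.
After the second batch: Gamma(83 + 74, 13 + 16) = Gamma(157, 29).
Posterior mean = α'/β' = 157/29.

157/29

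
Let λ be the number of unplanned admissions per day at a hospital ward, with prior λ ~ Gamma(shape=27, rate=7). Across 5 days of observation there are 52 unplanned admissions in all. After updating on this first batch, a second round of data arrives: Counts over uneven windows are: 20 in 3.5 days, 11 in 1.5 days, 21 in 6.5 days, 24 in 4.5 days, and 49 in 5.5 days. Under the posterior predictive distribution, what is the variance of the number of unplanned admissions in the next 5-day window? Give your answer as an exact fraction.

Total count 52 over total exposure 5 days.
After the first batch: Gamma(27 + 52, 7 + 5) = Gamma(79, 12).
Total count: 20 + 11 + 21 + 24 + 49 = 125.
Total exposure: 3.5 + 1.5 + 6.5 + 4.5 + 5.5 = 21.5 days.
After the second batch: Gamma(79 + 125, 12 + 21.5) = Gamma(204, 67/2).
The posterior predictive for a window of length T is Negative Binomial with variance T·α'·(β'+T)/β'² = 5·204·(77/2)/(4489/4) = 157080/4489.

157080/4489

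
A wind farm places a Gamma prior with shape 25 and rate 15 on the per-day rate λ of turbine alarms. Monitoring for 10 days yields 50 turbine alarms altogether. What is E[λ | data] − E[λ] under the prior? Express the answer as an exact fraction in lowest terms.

4/3

Total count 50 over total exposure 10 days.
The Gamma prior is conjugate for the Poisson rate, so λ | data ~ Gamma(25+50, 15+10) = Gamma(75, 25).
Posterior mean = 75/25 = 3; prior mean = 25/15 = 5/3. Difference = 3 − 5/3 = 4/3.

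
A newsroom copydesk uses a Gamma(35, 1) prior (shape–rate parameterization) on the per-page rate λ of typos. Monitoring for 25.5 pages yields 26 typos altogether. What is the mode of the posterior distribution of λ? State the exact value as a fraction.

120/53

Total count 26 over total exposure 25.5 pages.
Gamma(α, β) with Poisson data over total exposure Σt gives posterior Gamma(α+Σx, β+Σt) = Gamma(61, 53/2).
Posterior mode = (α'−1)/β' = 60/(53/2) = 120/53.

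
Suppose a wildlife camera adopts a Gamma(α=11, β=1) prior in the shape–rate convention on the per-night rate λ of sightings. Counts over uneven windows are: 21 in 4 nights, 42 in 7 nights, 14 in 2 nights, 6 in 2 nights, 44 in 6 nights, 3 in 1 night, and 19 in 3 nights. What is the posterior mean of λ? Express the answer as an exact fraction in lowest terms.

Total count: 21 + 42 + 14 + 6 + 44 + 3 + 19 = 149.
Total exposure: 4 + 7 + 2 + 2 + 6 + 1 + 3 = 25 nights.
Conjugate update: add total count to the shape and total exposure to the rate, giving Gamma(160, 26).
Posterior mean = α'/β' = 160/26 = 80/13.

80/13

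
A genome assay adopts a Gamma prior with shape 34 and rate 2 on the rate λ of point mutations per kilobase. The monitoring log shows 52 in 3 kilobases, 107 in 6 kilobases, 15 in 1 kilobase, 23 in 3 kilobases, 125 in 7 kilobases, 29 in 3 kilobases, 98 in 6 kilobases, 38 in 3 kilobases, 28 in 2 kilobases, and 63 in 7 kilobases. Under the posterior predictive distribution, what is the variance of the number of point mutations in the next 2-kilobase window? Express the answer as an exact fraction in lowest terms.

Total count: 52 + 107 + 15 + 23 + 125 + 29 + 98 + 38 + 28 + 63 = 578.
Total exposure: 3 + 6 + 1 + 3 + 7 + 3 + 6 + 3 + 2 + 7 = 41 kilobases.
The Gamma prior is conjugate for the Poisson rate, so λ | data ~ Gamma(34+578, 2+41) = Gamma(612, 43).
The posterior predictive for a window of length T is Negative Binomial with variance T·α'·(β'+T)/β'² = 2·612·45/1849 = 55080/1849.

55080/1849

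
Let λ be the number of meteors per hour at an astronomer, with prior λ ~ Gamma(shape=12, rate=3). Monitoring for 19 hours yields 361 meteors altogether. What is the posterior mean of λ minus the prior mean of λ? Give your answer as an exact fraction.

285/22

Total count 361 over total exposure 19 hours.
Conjugate update: add total count to the shape and total exposure to the rate, giving Gamma(373, 22).
Posterior mean = 373/22 = 373/22; prior mean = 12/3 = 4. Difference = 373/22 − 4 = 285/22.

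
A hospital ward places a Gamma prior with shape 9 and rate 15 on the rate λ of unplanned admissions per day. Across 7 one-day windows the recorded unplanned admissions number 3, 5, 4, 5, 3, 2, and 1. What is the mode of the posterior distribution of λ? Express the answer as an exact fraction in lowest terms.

Total count: 3 + 5 + 4 + 5 + 3 + 2 + 1 = 23.
Total exposure: 7 days.
Posterior: α' = 9 + 23 = 32, β' = 15 + 7 = 22.
Posterior mode = (α'−1)/β' = 31/22.

31/22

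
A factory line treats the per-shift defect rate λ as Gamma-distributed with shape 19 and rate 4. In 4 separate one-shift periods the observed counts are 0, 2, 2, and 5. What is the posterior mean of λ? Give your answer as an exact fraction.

7/2

Total count: 0 + 2 + 2 + 5 = 9.
Total exposure: 4 shifts.
Posterior: α' = 19 + 9 = 28, β' = 4 + 4 = 8.
Posterior mean = α'/β' = 28/8 = 7/2.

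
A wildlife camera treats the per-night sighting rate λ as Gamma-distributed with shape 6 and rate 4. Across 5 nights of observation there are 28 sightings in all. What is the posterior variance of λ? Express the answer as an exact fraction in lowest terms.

Total count 28 over total exposure 5 nights.
Gamma(α, β) with Poisson data over total exposure Σt gives posterior Gamma(α+Σx, β+Σt) = Gamma(34, 9).
Posterior variance = α'/β'² = 34/81.

34/81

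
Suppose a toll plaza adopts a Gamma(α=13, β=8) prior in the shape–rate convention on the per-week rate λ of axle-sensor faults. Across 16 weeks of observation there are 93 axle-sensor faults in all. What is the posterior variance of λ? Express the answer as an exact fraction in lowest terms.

Total count 93 over total exposure 16 weeks.
The Gamma prior is conjugate for the Poisson rate, so λ | data ~ Gamma(13+93, 8+16) = Gamma(106, 24).
Posterior variance = α'/β'² = 106/576 = 53/288.

53/288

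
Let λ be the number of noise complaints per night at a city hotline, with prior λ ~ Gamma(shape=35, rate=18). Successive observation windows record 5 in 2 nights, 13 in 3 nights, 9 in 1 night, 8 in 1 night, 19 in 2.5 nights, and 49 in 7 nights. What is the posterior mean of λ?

Total count: 5 + 13 + 9 + 8 + 19 + 49 = 103.
Total exposure: 2 + 3 + 1 + 1 + 2.5 + 7 = 16.5 nights.
The Gamma prior is conjugate for the Poisson rate, so λ | data ~ Gamma(35+103, 18+16.5) = Gamma(138, 69/2).
Posterior mean = α'/β' = 138/(69/2) = 4.

4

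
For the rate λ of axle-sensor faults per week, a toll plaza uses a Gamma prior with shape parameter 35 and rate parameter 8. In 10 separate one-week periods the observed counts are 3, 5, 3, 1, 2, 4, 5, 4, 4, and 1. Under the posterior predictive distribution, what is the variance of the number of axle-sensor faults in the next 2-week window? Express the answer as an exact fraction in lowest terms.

670/81

Total count: 3 + 5 + 3 + 1 + 2 + 4 + 5 + 4 + 4 + 1 = 32.
Total exposure: 10 weeks.
By Gamma–Poisson conjugacy, the posterior is Gamma(α + Σx, β + Σt) = Gamma(35 + 32, 8 + 10) = Gamma(67, 18).
The posterior predictive for a window of length T is Negative Binomial with variance T·α'·(β'+T)/β'² = 2·67·20/324 = 670/81.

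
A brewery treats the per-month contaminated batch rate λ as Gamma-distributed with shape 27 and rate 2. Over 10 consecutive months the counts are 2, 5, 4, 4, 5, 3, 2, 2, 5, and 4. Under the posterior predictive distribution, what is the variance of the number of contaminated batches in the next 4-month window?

28

Total count: 2 + 5 + 4 + 4 + 5 + 3 + 2 + 2 + 5 + 4 = 36.
Total exposure: 10 months.
Gamma(α, β) with Poisson data over total exposure Σt gives posterior Gamma(α+Σx, β+Σt) = Gamma(63, 12).
The posterior predictive for a window of length T is Negative Binomial with variance T·α'·(β'+T)/β'² = 4·63·16/144 = 28.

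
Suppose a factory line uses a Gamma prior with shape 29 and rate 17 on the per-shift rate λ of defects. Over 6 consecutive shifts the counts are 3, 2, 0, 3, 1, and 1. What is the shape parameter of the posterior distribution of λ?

39

Total count: 3 + 2 + 0 + 3 + 1 + 1 = 10.
Total exposure: 6 shifts.
The Gamma prior is conjugate for the Poisson rate, so λ | data ~ Gamma(29+10, 17+6) = Gamma(39, 23).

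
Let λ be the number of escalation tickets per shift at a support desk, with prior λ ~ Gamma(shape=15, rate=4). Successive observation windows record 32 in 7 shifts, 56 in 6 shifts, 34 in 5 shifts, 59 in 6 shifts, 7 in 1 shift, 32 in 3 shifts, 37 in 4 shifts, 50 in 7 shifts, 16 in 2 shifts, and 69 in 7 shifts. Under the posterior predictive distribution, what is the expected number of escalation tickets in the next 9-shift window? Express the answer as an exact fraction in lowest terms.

Total count: 32 + 56 + 34 + 59 + 7 + 32 + 37 + 50 + 16 + 69 = 392.
Total exposure: 7 + 6 + 5 + 6 + 1 + 3 + 4 + 7 + 2 + 7 = 48 shifts.
Gamma(α, β) with Poisson data over total exposure Σt gives posterior Gamma(α+Σx, β+Σt) = Gamma(407, 52).
Predictive mean over a 9-shift window = T·E[λ|data] = 9·407/52 = 3663/52.

3663/52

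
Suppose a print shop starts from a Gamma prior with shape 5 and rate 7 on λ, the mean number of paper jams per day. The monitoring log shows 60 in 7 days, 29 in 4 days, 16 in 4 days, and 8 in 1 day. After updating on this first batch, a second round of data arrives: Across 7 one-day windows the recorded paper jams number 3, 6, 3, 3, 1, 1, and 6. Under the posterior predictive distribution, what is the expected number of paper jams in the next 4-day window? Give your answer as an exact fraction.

94/5

Total count: 60 + 29 + 16 + 8 = 113.
Total exposure: 7 + 4 + 4 + 1 = 16 days.
After the first batch: Gamma(5 + 113, 7 + 16) = Gamma(118, 23).
Total count: 3 + 6 + 3 + 3 + 1 + 1 + 6 = 23.
Total exposure: 7 days.
After the second batch: Gamma(118 + 23, 23 + 7) = Gamma(141, 30).
Predictive mean over a 4-day window = T·E[λ|data] = 4·141/30 = 94/5.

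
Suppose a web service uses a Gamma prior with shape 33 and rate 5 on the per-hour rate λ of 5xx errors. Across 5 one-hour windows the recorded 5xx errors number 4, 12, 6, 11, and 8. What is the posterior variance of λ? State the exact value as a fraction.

Total count: 4 + 12 + 6 + 11 + 8 = 41.
Total exposure: 5 hours.
Gamma(α, β) with Poisson data over total exposure Σt gives posterior Gamma(α+Σx, β+Σt) = Gamma(74, 10).
Posterior variance = α'/β'² = 74/100 = 37/50.

37/50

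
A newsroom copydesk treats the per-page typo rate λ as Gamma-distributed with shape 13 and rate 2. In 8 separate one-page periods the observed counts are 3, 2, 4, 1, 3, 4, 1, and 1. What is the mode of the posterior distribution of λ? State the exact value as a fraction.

31/10

Total count: 3 + 2 + 4 + 1 + 3 + 4 + 1 + 1 = 19.
Total exposure: 8 pages.
By Gamma–Poisson conjugacy, the posterior is Gamma(α + Σx, β + Σt) = Gamma(13 + 19, 2 + 8) = Gamma(32, 10).
Posterior mode = (α'−1)/β' = 31/10.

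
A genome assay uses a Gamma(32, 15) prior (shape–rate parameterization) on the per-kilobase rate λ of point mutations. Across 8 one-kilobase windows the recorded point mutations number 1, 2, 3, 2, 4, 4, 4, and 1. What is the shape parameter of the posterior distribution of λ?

53

Total count: 1 + 2 + 3 + 2 + 4 + 4 + 4 + 1 = 21.
Total exposure: 8 kilobases.
Posterior: α' = 32 + 21 = 53, β' = 15 + 8 = 23.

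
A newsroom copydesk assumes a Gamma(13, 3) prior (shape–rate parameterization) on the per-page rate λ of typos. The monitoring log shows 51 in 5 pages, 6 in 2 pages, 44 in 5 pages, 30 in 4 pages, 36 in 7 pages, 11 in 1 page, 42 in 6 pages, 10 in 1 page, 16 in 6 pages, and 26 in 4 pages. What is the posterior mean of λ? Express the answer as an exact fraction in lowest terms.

285/44

Total count: 51 + 6 + 44 + 30 + 36 + 11 + 42 + 10 + 16 + 26 = 272.
Total exposure: 5 + 2 + 5 + 4 + 7 + 1 + 6 + 1 + 6 + 4 = 41 pages.
Gamma(α, β) with Poisson data over total exposure Σt gives posterior Gamma(α+Σx, β+Σt) = Gamma(285, 44).
Posterior mean = α'/β' = 285/44.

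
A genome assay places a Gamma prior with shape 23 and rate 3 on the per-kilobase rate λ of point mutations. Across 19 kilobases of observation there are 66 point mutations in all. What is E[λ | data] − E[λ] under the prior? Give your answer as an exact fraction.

Total count 66 over total exposure 19 kilobases.
By Gamma–Poisson conjugacy, the posterior is Gamma(α + Σx, β + Σt) = Gamma(23 + 66, 3 + 19) = Gamma(89, 22).
Posterior mean = 89/22 = 89/22; prior mean = 23/3 = 23/3. Difference = 89/22 − 23/3 = -239/66.

-239/66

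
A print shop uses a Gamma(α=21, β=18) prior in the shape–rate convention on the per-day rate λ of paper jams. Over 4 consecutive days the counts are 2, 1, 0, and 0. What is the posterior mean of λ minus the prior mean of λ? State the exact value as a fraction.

-5/66

Total count: 2 + 1 + 0 + 0 = 3.
Total exposure: 4 days.
By Gamma–Poisson conjugacy, the posterior is Gamma(α + Σx, β + Σt) = Gamma(21 + 3, 18 + 4) = Gamma(24, 22).
Posterior mean = 24/22 = 12/11; prior mean = 21/18 = 7/6. Difference = 12/11 − 7/6 = -5/66.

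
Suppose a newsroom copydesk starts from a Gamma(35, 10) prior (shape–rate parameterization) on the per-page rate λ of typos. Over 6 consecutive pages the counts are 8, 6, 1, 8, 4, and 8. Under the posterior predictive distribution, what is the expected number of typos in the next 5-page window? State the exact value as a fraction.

Total count: 8 + 6 + 1 + 8 + 4 + 8 = 35.
Total exposure: 6 pages.
Posterior: α' = 35 + 35 = 70, β' = 10 + 6 = 16.
Predictive mean over a 5-page window = T·E[λ|data] = 5·70/16 = 175/8.

175/8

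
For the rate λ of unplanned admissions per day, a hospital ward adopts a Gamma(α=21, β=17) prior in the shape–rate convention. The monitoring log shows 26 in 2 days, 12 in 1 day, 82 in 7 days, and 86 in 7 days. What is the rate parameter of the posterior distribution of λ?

Total count: 26 + 12 + 82 + 86 = 206.
Total exposure: 2 + 1 + 7 + 7 = 17 days.
Posterior: α' = 21 + 206 = 227, β' = 17 + 17 = 34.

34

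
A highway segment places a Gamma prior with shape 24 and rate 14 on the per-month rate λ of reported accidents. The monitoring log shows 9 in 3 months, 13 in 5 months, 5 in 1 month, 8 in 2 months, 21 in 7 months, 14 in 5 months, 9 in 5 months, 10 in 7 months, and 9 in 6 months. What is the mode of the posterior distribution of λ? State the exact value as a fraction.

Total count: 9 + 13 + 5 + 8 + 21 + 14 + 9 + 10 + 9 = 98.
Total exposure: 3 + 5 + 1 + 2 + 7 + 5 + 5 + 7 + 6 = 41 months.
Conjugate update: add total count to the shape and total exposure to the rate, giving Gamma(122, 55).
Posterior mode = (α'−1)/β' = 121/55 = 11/5.

11/5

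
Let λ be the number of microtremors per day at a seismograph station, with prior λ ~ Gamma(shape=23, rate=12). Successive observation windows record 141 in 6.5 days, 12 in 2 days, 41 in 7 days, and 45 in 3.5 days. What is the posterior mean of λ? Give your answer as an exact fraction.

262/31

Total count: 141 + 12 + 41 + 45 = 239.
Total exposure: 6.5 + 2 + 7 + 3.5 = 19 days.
By Gamma–Poisson conjugacy, the posterior is Gamma(α + Σx, β + Σt) = Gamma(23 + 239, 12 + 19) = Gamma(262, 31).
Posterior mean = α'/β' = 262/31.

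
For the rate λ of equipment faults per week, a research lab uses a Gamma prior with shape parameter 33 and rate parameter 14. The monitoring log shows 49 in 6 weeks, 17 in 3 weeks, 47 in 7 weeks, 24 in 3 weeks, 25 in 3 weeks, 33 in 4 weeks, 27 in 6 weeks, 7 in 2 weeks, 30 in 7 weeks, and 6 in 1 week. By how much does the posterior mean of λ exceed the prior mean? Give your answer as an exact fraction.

83/28

Total count: 49 + 17 + 47 + 24 + 25 + 33 + 27 + 7 + 30 + 6 = 265.
Total exposure: 6 + 3 + 7 + 3 + 3 + 4 + 6 + 2 + 7 + 1 = 42 weeks.
Conjugate update: add total count to the shape and total exposure to the rate, giving Gamma(298, 56).
Posterior mean = 298/56 = 149/28; prior mean = 33/14 = 33/14. Difference = 149/28 − 33/14 = 83/28.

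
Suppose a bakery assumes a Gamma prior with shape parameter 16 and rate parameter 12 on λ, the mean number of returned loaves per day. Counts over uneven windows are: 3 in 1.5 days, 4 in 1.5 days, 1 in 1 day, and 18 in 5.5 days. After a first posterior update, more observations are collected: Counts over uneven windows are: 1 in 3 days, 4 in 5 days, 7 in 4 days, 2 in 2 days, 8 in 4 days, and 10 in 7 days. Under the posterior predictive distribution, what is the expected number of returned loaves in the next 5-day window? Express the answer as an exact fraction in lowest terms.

740/93

Total count: 3 + 4 + 1 + 18 = 26.
Total exposure: 1.5 + 1.5 + 1 + 5.5 = 9.5 days.
After the first batch: Gamma(16 + 26, 12 + 9.5) = Gamma(42, 43/2).
Total count: 1 + 4 + 7 + 2 + 8 + 10 = 32.
Total exposure: 3 + 5 + 4 + 2 + 4 + 7 = 25 days.
After the second batch: Gamma(42 + 32, 43/2 + 25) = Gamma(74, 93/2).
Predictive mean over a 5-day window = T·E[λ|data] = 5·74/(93/2) = 740/93.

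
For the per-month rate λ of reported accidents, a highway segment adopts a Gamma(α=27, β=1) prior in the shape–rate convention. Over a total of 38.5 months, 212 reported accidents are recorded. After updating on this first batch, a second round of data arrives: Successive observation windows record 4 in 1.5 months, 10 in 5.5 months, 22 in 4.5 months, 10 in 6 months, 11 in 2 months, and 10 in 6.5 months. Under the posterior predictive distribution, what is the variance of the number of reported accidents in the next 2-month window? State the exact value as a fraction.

Total count 212 over total exposure 38.5 months.
After the first batch: Gamma(27 + 212, 1 + 38.5) = Gamma(239, 79/2).
Total count: 4 + 10 + 22 + 10 + 11 + 10 = 67.
Total exposure: 1.5 + 5.5 + 4.5 + 6 + 2 + 6.5 = 26 months.
After the second batch: Gamma(239 + 67, 79/2 + 26) = Gamma(306, 131/2).
The posterior predictive for a window of length T is Negative Binomial with variance T·α'·(β'+T)/β'² = 2·306·(135/2)/(17161/4) = 165240/17161.

165240/17161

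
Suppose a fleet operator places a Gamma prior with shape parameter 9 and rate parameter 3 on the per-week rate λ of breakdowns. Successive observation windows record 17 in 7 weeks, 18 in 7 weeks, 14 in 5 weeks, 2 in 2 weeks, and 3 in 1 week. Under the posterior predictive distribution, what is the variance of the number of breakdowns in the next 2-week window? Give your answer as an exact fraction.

3402/625

Total count: 17 + 18 + 14 + 2 + 3 = 54.
Total exposure: 7 + 7 + 5 + 2 + 1 = 22 weeks.
Posterior: α' = 9 + 54 = 63, β' = 3 + 22 = 25.
The posterior predictive for a window of length T is Negative Binomial with variance T·α'·(β'+T)/β'² = 2·63·27/625 = 3402/625.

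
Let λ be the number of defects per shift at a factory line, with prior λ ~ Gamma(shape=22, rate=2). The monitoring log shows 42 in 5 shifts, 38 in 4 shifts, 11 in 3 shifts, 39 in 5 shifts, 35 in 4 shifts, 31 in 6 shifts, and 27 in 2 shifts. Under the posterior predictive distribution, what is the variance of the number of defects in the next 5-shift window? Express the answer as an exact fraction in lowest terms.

Total count: 42 + 38 + 11 + 39 + 35 + 31 + 27 = 223.
Total exposure: 5 + 4 + 3 + 5 + 4 + 6 + 2 = 29 shifts.
By Gamma–Poisson conjugacy, the posterior is Gamma(α + Σx, β + Σt) = Gamma(22 + 223, 2 + 29) = Gamma(245, 31).
The posterior predictive for a window of length T is Negative Binomial with variance T·α'·(β'+T)/β'² = 5·245·36/961 = 44100/961.

44100/961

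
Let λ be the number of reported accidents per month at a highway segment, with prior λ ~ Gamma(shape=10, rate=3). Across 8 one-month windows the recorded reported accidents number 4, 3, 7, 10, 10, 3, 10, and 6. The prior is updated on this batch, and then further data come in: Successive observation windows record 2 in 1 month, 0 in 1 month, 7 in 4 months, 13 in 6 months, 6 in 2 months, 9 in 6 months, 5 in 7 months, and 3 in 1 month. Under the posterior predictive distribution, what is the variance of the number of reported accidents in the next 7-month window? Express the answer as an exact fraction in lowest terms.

3864/169

Total count: 4 + 3 + 7 + 10 + 10 + 3 + 10 + 6 = 53.
Total exposure: 8 months.
After the first batch: Gamma(10 + 53, 3 + 8) = Gamma(63, 11).
Total count: 2 + 0 + 7 + 13 + 6 + 9 + 5 + 3 = 45.
Total exposure: 1 + 1 + 4 + 6 + 2 + 6 + 7 + 1 = 28 months.
After the second batch: Gamma(63 + 45, 11 + 28) = Gamma(108, 39).
The posterior predictive for a window of length T is Negative Binomial with variance T·α'·(β'+T)/β'² = 7·108·46/1521 = 3864/169.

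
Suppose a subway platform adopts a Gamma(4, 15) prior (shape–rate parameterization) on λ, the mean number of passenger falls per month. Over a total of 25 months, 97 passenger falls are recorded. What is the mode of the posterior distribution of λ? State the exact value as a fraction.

Total count 97 over total exposure 25 months.
By Gamma–Poisson conjugacy, the posterior is Gamma(α + Σx, β + Σt) = Gamma(4 + 97, 15 + 25) = Gamma(101, 40).
Posterior mode = (α'−1)/β' = 100/40 = 5/2.

5/2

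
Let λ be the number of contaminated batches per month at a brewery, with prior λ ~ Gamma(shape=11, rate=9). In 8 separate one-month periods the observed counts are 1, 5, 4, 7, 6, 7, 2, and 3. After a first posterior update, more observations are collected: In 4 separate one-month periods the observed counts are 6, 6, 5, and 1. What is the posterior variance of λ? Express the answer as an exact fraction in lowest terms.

Total count: 1 + 5 + 4 + 7 + 6 + 7 + 2 + 3 = 35.
Total exposure: 8 months.
After the first batch: Gamma(11 + 35, 9 + 8) = Gamma(46, 17).
Total count: 6 + 6 + 5 + 1 = 18.
Total exposure: 4 months.
After the second batch: Gamma(46 + 18, 17 + 4) = Gamma(64, 21).
Posterior variance = α'/β'² = 64/441.

64/441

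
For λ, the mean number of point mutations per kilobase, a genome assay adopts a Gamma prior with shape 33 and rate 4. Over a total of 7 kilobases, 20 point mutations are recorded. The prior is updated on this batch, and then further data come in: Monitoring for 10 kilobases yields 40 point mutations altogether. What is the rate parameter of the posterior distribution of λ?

21

Total count 20 over total exposure 7 kilobases.
After the first batch: Gamma(33 + 20, 4 + 7) = Gamma(53, 11).
Total count 40 over total exposure 10 kilobases.
After the second batch: Gamma(53 + 40, 11 + 10) = Gamma(93, 21).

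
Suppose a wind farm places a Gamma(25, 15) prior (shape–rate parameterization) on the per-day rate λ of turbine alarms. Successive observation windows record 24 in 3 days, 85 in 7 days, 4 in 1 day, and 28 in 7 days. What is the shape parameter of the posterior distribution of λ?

Total count: 24 + 85 + 4 + 28 = 141.
Total exposure: 3 + 7 + 1 + 7 = 18 days.
Conjugate update: add total count to the shape and total exposure to the rate, giving Gamma(166, 33).

166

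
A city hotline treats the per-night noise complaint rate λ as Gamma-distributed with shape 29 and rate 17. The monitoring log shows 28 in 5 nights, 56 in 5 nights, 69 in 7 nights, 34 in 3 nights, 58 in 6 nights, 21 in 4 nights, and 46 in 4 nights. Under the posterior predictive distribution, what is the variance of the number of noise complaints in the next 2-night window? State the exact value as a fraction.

Total count: 28 + 56 + 69 + 34 + 58 + 21 + 46 = 312.
Total exposure: 5 + 5 + 7 + 3 + 6 + 4 + 4 = 34 nights.
The Gamma prior is conjugate for the Poisson rate, so λ | data ~ Gamma(29+312, 17+34) = Gamma(341, 51).
The posterior predictive for a window of length T is Negative Binomial with variance T·α'·(β'+T)/β'² = 2·341·53/2601 = 36146/2601.

36146/2601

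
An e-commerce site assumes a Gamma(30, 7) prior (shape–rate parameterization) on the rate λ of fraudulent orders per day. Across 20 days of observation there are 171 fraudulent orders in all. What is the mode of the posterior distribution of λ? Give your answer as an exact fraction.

200/27

Total count 171 over total exposure 20 days.
By Gamma–Poisson conjugacy, the posterior is Gamma(α + Σx, β + Σt) = Gamma(30 + 171, 7 + 20) = Gamma(201, 27).
Posterior mode = (α'−1)/β' = 200/27.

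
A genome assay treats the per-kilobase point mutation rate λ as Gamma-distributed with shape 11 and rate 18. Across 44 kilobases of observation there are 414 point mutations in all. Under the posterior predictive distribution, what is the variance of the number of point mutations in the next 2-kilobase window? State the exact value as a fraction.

13600/961

Total count 414 over total exposure 44 kilobases.
Conjugate update: add total count to the shape and total exposure to the rate, giving Gamma(425, 62).
The posterior predictive for a window of length T is Negative Binomial with variance T·α'·(β'+T)/β'² = 2·425·64/3844 = 13600/961.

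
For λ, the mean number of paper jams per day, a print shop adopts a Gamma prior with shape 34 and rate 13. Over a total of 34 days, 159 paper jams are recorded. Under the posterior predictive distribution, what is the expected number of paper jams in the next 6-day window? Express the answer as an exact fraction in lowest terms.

Total count 159 over total exposure 34 days.
Conjugate update: add total count to the shape and total exposure to the rate, giving Gamma(193, 47).
Predictive mean over a 6-day window = T·E[λ|data] = 6·193/47 = 1158/47.

1158/47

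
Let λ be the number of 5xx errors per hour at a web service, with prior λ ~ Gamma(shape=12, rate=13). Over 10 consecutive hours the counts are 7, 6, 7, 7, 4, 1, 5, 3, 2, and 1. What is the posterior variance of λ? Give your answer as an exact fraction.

Total count: 7 + 6 + 7 + 7 + 4 + 1 + 5 + 3 + 2 + 1 = 43.
Total exposure: 10 hours.
By Gamma–Poisson conjugacy, the posterior is Gamma(α + Σx, β + Σt) = Gamma(12 + 43, 13 + 10) = Gamma(55, 23).
Posterior variance = α'/β'² = 55/529.

55/529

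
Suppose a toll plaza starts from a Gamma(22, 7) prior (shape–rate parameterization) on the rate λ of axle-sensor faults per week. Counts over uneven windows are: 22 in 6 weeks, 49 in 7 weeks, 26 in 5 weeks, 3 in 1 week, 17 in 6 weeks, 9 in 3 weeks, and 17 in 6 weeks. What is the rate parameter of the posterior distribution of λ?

41

Total count: 22 + 49 + 26 + 3 + 17 + 9 + 17 = 143.
Total exposure: 6 + 7 + 5 + 1 + 6 + 3 + 6 = 34 weeks.
Conjugate update: add total count to the shape and total exposure to the rate, giving Gamma(165, 41).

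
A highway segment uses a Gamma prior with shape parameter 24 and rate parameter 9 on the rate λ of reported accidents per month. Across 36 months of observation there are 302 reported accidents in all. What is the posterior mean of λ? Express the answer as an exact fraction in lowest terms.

Total count 302 over total exposure 36 months.
Gamma(α, β) with Poisson data over total exposure Σt gives posterior Gamma(α+Σx, β+Σt) = Gamma(326, 45).
Posterior mean = α'/β' = 326/45.

326/45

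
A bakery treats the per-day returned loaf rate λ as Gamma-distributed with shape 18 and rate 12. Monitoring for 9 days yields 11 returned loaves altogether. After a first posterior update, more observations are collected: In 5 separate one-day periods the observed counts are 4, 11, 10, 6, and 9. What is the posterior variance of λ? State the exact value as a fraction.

69/676

Total count 11 over total exposure 9 days.
After the first batch: Gamma(18 + 11, 12 + 9) = Gamma(29, 21).
Total count: 4 + 11 + 10 + 6 + 9 = 40.
Total exposure: 5 days.
After the second batch: Gamma(29 + 40, 21 + 5) = Gamma(69, 26).
Posterior variance = α'/β'² = 69/676.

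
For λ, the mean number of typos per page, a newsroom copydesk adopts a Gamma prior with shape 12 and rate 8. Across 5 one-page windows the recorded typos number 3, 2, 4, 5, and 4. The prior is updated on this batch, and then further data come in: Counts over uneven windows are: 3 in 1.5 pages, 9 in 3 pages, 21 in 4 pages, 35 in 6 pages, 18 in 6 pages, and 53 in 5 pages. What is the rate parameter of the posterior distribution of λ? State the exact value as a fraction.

77/2

Total count: 3 + 2 + 4 + 5 + 4 = 18.
Total exposure: 5 pages.
After the first batch: Gamma(12 + 18, 8 + 5) = Gamma(30, 13).
Total count: 3 + 9 + 21 + 35 + 18 + 53 = 139.
Total exposure: 1.5 + 3 + 4 + 6 + 6 + 5 = 25.5 pages.
After the second batch: Gamma(30 + 139, 13 + 25.5) = Gamma(169, 77/2).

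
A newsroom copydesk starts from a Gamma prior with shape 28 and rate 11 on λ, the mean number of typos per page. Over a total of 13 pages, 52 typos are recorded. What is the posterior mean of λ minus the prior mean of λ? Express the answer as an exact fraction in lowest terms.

26/33

Total count 52 over total exposure 13 pages.
The Gamma prior is conjugate for the Poisson rate, so λ | data ~ Gamma(28+52, 11+13) = Gamma(80, 24).
Posterior mean = 80/24 = 10/3; prior mean = 28/11 = 28/11. Difference = 10/3 − 28/11 = 26/33.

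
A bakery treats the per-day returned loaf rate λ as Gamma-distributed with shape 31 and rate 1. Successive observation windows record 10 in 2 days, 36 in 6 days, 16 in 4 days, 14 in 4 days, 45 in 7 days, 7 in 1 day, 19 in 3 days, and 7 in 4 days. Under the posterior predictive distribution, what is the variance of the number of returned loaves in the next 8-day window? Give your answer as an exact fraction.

925/16

Total count: 10 + 36 + 16 + 14 + 45 + 7 + 19 + 7 = 154.
Total exposure: 2 + 6 + 4 + 4 + 7 + 1 + 3 + 4 = 31 days.
Posterior: α' = 31 + 154 = 185, β' = 1 + 31 = 32.
The posterior predictive for a window of length T is Negative Binomial with variance T·α'·(β'+T)/β'² = 8·185·40/1024 = 925/16.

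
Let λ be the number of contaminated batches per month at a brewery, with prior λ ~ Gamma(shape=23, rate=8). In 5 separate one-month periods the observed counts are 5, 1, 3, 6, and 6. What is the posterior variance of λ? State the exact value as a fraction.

44/169

Total count: 5 + 1 + 3 + 6 + 6 = 21.
Total exposure: 5 months.
Conjugate update: add total count to the shape and total exposure to the rate, giving Gamma(44, 13).
Posterior variance = α'/β'² = 44/169.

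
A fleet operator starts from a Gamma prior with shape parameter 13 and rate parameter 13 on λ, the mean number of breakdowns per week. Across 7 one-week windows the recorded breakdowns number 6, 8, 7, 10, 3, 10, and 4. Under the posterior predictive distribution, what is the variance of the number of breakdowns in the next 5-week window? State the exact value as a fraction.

305/16

Total count: 6 + 8 + 7 + 10 + 3 + 10 + 4 = 48.
Total exposure: 7 weeks.
By Gamma–Poisson conjugacy, the posterior is Gamma(α + Σx, β + Σt) = Gamma(13 + 48, 13 + 7) = Gamma(61, 20).
The posterior predictive for a window of length T is Negative Binomial with variance T·α'·(β'+T)/β'² = 5·61·25/400 = 305/16.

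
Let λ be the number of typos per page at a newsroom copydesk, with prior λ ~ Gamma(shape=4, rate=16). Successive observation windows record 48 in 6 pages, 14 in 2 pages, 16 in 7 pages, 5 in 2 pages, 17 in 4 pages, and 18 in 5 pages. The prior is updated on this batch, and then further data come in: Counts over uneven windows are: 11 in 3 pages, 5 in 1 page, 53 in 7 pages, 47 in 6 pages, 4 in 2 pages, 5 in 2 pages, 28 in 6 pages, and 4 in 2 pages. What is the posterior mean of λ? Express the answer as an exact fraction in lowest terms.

279/71

Total count: 48 + 14 + 16 + 5 + 17 + 18 = 118.
Total exposure: 6 + 2 + 7 + 2 + 4 + 5 = 26 pages.
After the first batch: Gamma(4 + 118, 16 + 26) = Gamma(122, 42).
Total count: 11 + 5 + 53 + 47 + 4 + 5 + 28 + 4 = 157.
Total exposure: 3 + 1 + 7 + 6 + 2 + 2 + 6 + 2 = 29 pages.
After the second batch: Gamma(122 + 157, 42 + 29) = Gamma(279, 71).
Posterior mean = α'/β' = 279/71.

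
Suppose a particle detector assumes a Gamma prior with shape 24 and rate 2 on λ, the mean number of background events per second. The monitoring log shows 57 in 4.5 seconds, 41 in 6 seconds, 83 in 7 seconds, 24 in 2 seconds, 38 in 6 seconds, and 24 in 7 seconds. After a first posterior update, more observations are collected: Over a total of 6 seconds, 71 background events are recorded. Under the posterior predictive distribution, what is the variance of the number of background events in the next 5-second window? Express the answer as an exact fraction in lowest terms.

Total count: 57 + 41 + 83 + 24 + 38 + 24 = 267.
Total exposure: 4.5 + 6 + 7 + 2 + 6 + 7 = 32.5 seconds.
After the first batch: Gamma(24 + 267, 2 + 32.5) = Gamma(291, 69/2).
Total count 71 over total exposure 6 seconds.
After the second batch: Gamma(291 + 71, 69/2 + 6) = Gamma(362, 81/2).
The posterior predictive for a window of length T is Negative Binomial with variance T·α'·(β'+T)/β'² = 5·362·(91/2)/(6561/4) = 329420/6561.

329420/6561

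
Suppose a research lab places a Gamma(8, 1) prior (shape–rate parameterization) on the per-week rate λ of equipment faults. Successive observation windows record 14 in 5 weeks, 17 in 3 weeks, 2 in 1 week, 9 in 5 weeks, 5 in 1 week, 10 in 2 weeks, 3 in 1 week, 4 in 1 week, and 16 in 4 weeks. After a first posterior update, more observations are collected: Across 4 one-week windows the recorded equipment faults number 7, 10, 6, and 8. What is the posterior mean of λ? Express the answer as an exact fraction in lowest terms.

Total count: 14 + 17 + 2 + 9 + 5 + 10 + 3 + 4 + 16 = 80.
Total exposure: 5 + 3 + 1 + 5 + 1 + 2 + 1 + 1 + 4 = 23 weeks.
After the first batch: Gamma(8 + 80, 1 + 23) = Gamma(88, 24).
Total count: 7 + 10 + 6 + 8 = 31.
Total exposure: 4 weeks.
After the second batch: Gamma(88 + 31, 24 + 4) = Gamma(119, 28).
Posterior mean = α'/β' = 119/28 = 17/4.

17/4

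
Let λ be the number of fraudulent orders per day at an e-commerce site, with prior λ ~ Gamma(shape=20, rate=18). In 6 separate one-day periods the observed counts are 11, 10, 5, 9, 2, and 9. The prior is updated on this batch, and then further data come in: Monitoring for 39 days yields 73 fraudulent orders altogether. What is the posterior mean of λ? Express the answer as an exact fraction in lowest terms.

139/63

Total count: 11 + 10 + 5 + 9 + 2 + 9 = 46.
Total exposure: 6 days.
After the first batch: Gamma(20 + 46, 18 + 6) = Gamma(66, 24).
Total count 73 over total exposure 39 days.
After the second batch: Gamma(66 + 73, 24 + 39) = Gamma(139, 63).
Posterior mean = α'/β' = 139/63.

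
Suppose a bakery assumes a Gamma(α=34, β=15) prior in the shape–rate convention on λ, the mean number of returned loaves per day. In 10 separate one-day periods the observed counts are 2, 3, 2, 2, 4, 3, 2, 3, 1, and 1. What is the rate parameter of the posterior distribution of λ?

Total count: 2 + 3 + 2 + 2 + 4 + 3 + 2 + 3 + 1 + 1 = 23.
Total exposure: 10 days.
Posterior: α' = 34 + 23 = 57, β' = 15 + 10 = 25.

25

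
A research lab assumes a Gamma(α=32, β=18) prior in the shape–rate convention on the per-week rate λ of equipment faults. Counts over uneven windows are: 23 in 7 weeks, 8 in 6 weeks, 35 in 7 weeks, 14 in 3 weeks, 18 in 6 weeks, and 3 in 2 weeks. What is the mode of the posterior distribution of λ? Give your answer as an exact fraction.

132/49

Total count: 23 + 8 + 35 + 14 + 18 + 3 = 101.
Total exposure: 7 + 6 + 7 + 3 + 6 + 2 = 31 weeks.
By Gamma–Poisson conjugacy, the posterior is Gamma(α + Σx, β + Σt) = Gamma(32 + 101, 18 + 31) = Gamma(133, 49).
Posterior mode = (α'−1)/β' = 132/49.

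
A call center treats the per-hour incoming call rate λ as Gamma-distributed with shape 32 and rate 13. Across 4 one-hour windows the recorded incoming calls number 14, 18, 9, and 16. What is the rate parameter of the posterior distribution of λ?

17

Total count: 14 + 18 + 9 + 16 = 57.
Total exposure: 4 hours.
Gamma(α, β) with Poisson data over total exposure Σt gives posterior Gamma(α+Σx, β+Σt) = Gamma(89, 17).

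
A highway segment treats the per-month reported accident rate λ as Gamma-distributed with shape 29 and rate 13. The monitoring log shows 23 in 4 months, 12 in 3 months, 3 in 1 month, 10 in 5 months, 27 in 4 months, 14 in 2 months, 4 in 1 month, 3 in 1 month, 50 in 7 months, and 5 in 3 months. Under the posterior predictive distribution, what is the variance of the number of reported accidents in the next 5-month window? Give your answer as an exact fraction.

11025/484

Total count: 23 + 12 + 3 + 10 + 27 + 14 + 4 + 3 + 50 + 5 = 151.
Total exposure: 4 + 3 + 1 + 5 + 4 + 2 + 1 + 1 + 7 + 3 = 31 months.
Posterior: α' = 29 + 151 = 180, β' = 13 + 31 = 44.
The posterior predictive for a window of length T is Negative Binomial with variance T·α'·(β'+T)/β'² = 5·180·49/1936 = 11025/484.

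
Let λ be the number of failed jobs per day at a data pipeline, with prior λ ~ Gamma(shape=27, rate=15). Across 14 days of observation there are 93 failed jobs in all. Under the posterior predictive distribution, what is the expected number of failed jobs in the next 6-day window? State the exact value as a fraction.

Total count 93 over total exposure 14 days.
The Gamma prior is conjugate for the Poisson rate, so λ | data ~ Gamma(27+93, 15+14) = Gamma(120, 29).
Predictive mean over a 6-day window = T·E[λ|data] = 6·120/29 = 720/29.

720/29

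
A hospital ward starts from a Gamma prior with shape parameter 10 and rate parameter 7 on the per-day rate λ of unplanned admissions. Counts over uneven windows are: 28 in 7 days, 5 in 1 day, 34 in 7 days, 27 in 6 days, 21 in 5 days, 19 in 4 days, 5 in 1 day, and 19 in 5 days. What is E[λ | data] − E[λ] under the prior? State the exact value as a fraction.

Total count: 28 + 5 + 34 + 27 + 21 + 19 + 5 + 19 = 158.
Total exposure: 7 + 1 + 7 + 6 + 5 + 4 + 1 + 5 = 36 days.
By Gamma–Poisson conjugacy, the posterior is Gamma(α + Σx, β + Σt) = Gamma(10 + 158, 7 + 36) = Gamma(168, 43).
Posterior mean = 168/43 = 168/43; prior mean = 10/7 = 10/7. Difference = 168/43 − 10/7 = 746/301.

746/301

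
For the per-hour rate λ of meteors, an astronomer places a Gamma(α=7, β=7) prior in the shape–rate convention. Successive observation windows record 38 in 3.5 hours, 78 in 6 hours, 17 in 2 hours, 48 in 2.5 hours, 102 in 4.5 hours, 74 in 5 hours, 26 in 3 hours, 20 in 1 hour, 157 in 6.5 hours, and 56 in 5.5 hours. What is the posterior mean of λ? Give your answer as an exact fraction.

Total count: 38 + 78 + 17 + 48 + 102 + 74 + 26 + 20 + 157 + 56 = 616.
Total exposure: 3.5 + 6 + 2 + 2.5 + 4.5 + 5 + 3 + 1 + 6.5 + 5.5 = 39.5 hours.
By Gamma–Poisson conjugacy, the posterior is Gamma(α + Σx, β + Σt) = Gamma(7 + 616, 7 + 39.5) = Gamma(623, 93/2).
Posterior mean = α'/β' = 623/(93/2) = 1246/93.

1246/93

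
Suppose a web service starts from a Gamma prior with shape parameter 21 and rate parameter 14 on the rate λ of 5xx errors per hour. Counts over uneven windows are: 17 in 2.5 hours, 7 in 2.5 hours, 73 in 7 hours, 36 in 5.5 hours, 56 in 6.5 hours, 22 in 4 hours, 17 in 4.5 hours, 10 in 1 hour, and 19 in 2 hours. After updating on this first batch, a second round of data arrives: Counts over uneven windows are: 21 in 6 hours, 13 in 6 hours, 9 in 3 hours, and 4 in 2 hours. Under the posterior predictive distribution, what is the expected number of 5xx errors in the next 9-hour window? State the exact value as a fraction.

5850/133

Total count: 17 + 7 + 73 + 36 + 56 + 22 + 17 + 10 + 19 = 257.
Total exposure: 2.5 + 2.5 + 7 + 5.5 + 6.5 + 4 + 4.5 + 1 + 2 = 35.5 hours.
After the first batch: Gamma(21 + 257, 14 + 35.5) = Gamma(278, 99/2).
Total count: 21 + 13 + 9 + 4 = 47.
Total exposure: 6 + 6 + 3 + 2 = 17 hours.
After the second batch: Gamma(278 + 47, 99/2 + 17) = Gamma(325, 133/2).
Predictive mean over a 9-hour window = T·E[λ|data] = 9·325/(133/2) = 5850/133.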